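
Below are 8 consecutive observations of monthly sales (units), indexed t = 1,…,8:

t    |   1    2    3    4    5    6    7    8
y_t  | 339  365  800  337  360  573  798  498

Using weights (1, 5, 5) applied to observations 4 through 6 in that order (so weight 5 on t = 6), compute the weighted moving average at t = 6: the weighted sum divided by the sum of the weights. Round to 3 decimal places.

454.727

Weighted sum: 1·337 + 5·360 + 5·573 = 337 + 1800 + 2865 = 5002
Weight total: 1 + 5 + 5 = 11
WMA = 5002 / 11 = 454.727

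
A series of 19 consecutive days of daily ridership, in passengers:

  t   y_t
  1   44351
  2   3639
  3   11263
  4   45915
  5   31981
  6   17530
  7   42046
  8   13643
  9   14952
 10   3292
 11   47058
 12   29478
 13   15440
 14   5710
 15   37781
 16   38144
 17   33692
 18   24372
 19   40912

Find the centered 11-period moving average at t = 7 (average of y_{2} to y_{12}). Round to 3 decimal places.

Sum of periods 2–12: 3639 + 11263 + 45915 + 31981 + 17530 + 42046 + 13643 + 14952 + 3292 + 47058 + 29478 = 260797
Divide by 11: 260797 / 11 = 23708.818

23708.818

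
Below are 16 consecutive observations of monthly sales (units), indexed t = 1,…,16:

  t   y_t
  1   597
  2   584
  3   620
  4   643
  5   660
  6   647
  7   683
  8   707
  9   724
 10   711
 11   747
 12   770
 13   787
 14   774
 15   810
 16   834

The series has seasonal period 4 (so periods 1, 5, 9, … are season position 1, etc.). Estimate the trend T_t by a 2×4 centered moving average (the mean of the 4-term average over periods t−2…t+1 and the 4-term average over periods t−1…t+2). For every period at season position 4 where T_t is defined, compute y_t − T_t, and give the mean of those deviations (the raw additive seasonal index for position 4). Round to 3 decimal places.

8.500

Season position 4 occurs at t = 4, 8, 12 (where T_t is defined).
t=4: T_4 = 634.62500; y_4 − T_4 = 643 − 634.62500 = 8.37500
t=8: T_8 = 698.25000; y_8 − T_8 = 707 − 698.25000 = 8.75000
t=12: T_12 = 761.62500; y_12 − T_12 = 770 − 761.62500 = 8.37500
Mean deviation: (8.37500 + 8.75000 + 8.37500) / 3 = 8.500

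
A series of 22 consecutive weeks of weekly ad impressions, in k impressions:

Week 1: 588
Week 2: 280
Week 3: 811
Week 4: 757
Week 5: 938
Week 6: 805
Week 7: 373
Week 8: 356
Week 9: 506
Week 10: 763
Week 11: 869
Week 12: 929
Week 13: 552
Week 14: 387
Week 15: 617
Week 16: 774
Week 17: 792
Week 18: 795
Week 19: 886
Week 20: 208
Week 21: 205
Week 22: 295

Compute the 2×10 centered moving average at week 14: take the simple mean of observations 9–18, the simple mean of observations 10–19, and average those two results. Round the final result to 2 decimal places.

Sum over 9–18: 506 + 763 + 869 + 929 + 552 + 387 + 617 + 774 + 792 + 795 = 6984
Sum over 10–19: 763 + 869 + 929 + 552 + 387 + 617 + 774 + 792 + 795 + 886 = 7364
CMA at t=14 = (6984 + 7364) / (2·10) = 14348 / 20 = 717.40

717.40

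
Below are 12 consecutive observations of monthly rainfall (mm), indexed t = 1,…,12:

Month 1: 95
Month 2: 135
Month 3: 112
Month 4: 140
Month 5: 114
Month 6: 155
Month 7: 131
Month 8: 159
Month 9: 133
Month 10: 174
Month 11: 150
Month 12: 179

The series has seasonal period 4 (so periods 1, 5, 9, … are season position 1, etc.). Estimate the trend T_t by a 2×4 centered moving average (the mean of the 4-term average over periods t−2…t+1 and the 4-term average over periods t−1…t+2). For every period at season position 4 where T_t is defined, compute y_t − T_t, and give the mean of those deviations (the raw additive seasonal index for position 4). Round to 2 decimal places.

12.19

Season position 4 occurs at t = 4, 8 (where T_t is defined).
t=4: T_4 = 127.7500; y_4 − T_4 = 140 − 127.7500 = 12.2500
t=8: T_8 = 146.8750; y_8 − T_8 = 159 − 146.8750 = 12.1250
Mean deviation: (12.2500 + 12.1250) / 2 = 12.19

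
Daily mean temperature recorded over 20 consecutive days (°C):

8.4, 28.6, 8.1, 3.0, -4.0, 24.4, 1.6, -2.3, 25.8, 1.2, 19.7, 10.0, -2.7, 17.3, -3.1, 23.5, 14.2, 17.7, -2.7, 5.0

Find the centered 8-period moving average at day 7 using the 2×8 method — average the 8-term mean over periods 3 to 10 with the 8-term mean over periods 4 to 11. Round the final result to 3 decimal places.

7.950

Sum over 3–10: 8.1 + 3.0 + (-4.0) + 24.4 + 1.6 + (-2.3) + 25.8 + 1.2 = 57.8
Sum over 4–11: 3.0 + (-4.0) + 24.4 + 1.6 + (-2.3) + 25.8 + 1.2 + 19.7 = 69.4
CMA at t=7 = (57.8 + 69.4) / (2·8) = 127.2 / 16 = 7.950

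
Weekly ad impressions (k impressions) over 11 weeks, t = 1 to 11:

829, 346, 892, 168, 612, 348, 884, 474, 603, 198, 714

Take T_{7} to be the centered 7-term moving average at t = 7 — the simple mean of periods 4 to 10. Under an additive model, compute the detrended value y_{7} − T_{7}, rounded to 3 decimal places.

Trend T_7 = (168 + 612 + 348 + 884 + 474 + 603 + 198) / 7 = 3287/7 = 469.57143
Detrended value: 884 − 469.57143 = 414.429

414.429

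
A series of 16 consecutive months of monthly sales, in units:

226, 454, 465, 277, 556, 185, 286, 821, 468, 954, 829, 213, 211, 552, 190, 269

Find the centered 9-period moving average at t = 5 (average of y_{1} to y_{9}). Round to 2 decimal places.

415.33

Sum of periods 1–9: 226 + 454 + 465 + 277 + 556 + 185 + 286 + 821 + 468 = 3738
Divide by 9: 3738 / 9 = 415.33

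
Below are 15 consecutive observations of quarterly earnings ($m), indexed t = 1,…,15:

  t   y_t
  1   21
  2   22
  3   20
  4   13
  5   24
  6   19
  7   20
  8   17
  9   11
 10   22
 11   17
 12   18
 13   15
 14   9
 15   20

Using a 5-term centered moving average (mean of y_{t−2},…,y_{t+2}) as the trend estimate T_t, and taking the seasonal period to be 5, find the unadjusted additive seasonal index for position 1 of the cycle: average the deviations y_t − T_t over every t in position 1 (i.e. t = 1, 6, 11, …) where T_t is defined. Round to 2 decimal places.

0.40

Season position 1 occurs at t = 6, 11 (where T_t is defined).
t=6: T_6 = 18.6000; y_6 − T_6 = 19 − 18.6000 = 0.4000
t=11: T_11 = 16.6000; y_11 − T_11 = 17 − 16.6000 = 0.4000
Mean deviation: (0.4000 + 0.4000) / 2 = 0.40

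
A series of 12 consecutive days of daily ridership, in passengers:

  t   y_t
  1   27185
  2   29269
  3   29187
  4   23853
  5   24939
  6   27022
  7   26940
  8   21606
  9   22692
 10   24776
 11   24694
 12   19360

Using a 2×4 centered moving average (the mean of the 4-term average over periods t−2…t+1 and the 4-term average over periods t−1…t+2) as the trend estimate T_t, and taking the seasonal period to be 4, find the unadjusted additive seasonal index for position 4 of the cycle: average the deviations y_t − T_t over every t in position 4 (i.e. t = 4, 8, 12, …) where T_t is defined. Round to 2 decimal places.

Season position 4 occurs at t = 4, 8 (where T_t is defined).
t=4: T_4 = 26531.1250; y_4 − T_4 = 23853 − 26531.1250 = -2678.1250
t=8: T_8 = 24284.2500; y_8 − T_8 = 21606 − 24284.2500 = -2678.2500
Mean deviation: (-2678.1250 + -2678.2500) / 2 = -2678.19

-2678.19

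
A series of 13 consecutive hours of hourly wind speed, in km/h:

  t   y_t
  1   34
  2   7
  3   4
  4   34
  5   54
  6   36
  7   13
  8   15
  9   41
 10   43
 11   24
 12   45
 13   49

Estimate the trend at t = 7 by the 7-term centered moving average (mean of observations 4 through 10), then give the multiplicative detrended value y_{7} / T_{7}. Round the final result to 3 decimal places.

0.386

Trend T_7 = (34 + 54 + 36 + 13 + 15 + 41 + 43) / 7 = 236/7 = 33.71429
Ratio to trend: 13 / 33.71429 = 0.386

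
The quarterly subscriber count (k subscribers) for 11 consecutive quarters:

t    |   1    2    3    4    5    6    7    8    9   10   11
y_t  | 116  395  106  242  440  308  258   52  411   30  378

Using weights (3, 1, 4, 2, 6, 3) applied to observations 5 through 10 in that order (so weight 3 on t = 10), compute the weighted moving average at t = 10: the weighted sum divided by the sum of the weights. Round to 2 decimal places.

280.00

Weighted sum: 3·440 + 1·308 + 4·258 + 2·52 + 6·411 + 3·30 = 1320 + 308 + 1032 + 104 + 2466 + 90 = 5320
Weight total: 3 + 1 + 4 + 2 + 6 + 3 = 19
WMA = 5320 / 19 = 280.00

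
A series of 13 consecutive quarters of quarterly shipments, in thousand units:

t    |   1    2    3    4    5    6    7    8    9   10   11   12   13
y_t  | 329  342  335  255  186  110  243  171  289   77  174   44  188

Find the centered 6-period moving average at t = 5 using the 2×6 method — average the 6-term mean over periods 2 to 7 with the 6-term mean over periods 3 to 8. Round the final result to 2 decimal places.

Sum over 2–7: 342 + 335 + 255 + 186 + 110 + 243 = 1471
Sum over 3–8: 335 + 255 + 186 + 110 + 243 + 171 = 1300
CMA at t=5 = (1471 + 1300) / (2·6) = 2771 / 12 = 230.92

230.92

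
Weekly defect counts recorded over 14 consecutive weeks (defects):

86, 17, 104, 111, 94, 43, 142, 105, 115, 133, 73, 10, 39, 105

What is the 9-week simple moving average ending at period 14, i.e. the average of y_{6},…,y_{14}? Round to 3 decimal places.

Sum of periods 6–14: 43 + 142 + 105 + 115 + 133 + 73 + 10 + 39 + 105 = 765
Divide by 9: 765 / 9 = 85.000

85.000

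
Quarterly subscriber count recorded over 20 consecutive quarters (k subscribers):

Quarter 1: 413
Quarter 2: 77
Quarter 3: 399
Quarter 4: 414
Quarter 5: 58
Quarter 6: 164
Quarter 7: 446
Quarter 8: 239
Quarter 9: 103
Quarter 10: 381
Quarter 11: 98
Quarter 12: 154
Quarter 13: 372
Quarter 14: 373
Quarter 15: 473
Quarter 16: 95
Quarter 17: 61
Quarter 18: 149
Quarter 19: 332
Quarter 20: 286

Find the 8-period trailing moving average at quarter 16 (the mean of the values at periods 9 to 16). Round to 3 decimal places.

Sum of periods 9–16: 103 + 381 + 98 + 154 + 372 + 373 + 473 + 95 = 2049
Divide by 8: 2049 / 8 = 256.125

256.125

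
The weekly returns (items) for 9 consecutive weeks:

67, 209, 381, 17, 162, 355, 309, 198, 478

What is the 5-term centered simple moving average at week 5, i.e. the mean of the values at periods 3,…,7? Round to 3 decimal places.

244.800

Sum of periods 3–7: 381 + 17 + 162 + 355 + 309 = 1224
Divide by 5: 1224 / 5 = 244.800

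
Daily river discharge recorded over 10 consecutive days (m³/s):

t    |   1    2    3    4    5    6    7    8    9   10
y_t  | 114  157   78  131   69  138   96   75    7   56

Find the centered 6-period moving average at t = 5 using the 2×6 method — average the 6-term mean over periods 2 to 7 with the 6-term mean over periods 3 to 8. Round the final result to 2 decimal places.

Sum over 2–7: 157 + 78 + 131 + 69 + 138 + 96 = 669
Sum over 3–8: 78 + 131 + 69 + 138 + 96 + 75 = 587
CMA at t=5 = (669 + 587) / (2·6) = 1256 / 12 = 104.67

104.67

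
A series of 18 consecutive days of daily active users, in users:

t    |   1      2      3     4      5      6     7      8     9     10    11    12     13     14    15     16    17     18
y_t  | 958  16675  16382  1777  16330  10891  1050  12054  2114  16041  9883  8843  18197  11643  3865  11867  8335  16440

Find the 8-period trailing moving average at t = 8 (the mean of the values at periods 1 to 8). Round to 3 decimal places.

9514.625

Sum of periods 1–8: 958 + 16675 + 16382 + 1777 + 16330 + 10891 + 1050 + 12054 = 76117
Divide by 8: 76117 / 8 = 9514.625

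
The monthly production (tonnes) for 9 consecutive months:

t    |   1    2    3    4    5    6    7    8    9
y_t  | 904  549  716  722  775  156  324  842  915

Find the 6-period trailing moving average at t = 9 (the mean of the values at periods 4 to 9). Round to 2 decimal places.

622.33

Sum of periods 4–9: 722 + 775 + 156 + 324 + 842 + 915 = 3734
Divide by 6: 3734 / 6 = 622.33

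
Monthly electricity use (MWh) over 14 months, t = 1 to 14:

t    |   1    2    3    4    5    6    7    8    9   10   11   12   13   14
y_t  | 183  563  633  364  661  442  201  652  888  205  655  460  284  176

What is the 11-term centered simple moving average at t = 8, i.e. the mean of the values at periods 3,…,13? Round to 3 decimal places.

Sum of periods 3–13: 633 + 364 + 661 + 442 + 201 + 652 + 888 + 205 + 655 + 460 + 284 = 5445
Divide by 11: 5445 / 11 = 495.000

495.000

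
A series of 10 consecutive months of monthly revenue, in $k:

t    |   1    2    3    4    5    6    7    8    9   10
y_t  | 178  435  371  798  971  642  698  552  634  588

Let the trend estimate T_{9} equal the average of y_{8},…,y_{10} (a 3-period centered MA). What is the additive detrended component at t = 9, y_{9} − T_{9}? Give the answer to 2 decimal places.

42.67

Trend T_9 = (552 + 634 + 588) / 3 = 1774/3 = 591.3333
Detrended value: 634 − 591.3333 = 42.67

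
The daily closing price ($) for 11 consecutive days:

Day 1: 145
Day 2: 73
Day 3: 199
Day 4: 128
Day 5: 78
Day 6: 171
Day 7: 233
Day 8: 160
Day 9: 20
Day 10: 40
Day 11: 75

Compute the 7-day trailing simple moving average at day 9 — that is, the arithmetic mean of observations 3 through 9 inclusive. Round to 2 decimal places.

141.29

Sum of periods 3–9: 199 + 128 + 78 + 171 + 233 + 160 + 20 = 989
Divide by 7: 989 / 7 = 141.29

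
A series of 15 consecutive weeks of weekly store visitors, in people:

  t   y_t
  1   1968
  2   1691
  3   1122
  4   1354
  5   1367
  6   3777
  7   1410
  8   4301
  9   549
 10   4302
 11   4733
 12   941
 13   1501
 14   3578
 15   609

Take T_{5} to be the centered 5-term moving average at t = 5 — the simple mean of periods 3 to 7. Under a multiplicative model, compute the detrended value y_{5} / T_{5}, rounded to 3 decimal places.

0.757

Trend T_5 = (1122 + 1354 + 1367 + 3777 + 1410) / 5 = 9030/5 = 1806.00000
Ratio to trend: 1367 / 1806.00000 = 0.757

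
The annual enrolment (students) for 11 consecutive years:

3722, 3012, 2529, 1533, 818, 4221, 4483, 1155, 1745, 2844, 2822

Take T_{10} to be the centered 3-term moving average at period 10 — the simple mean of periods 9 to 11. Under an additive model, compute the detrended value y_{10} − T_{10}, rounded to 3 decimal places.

373.667

Trend T_10 = (1745 + 2844 + 2822) / 3 = 7411/3 = 2470.33333
Detrended value: 2844 − 2470.33333 = 373.667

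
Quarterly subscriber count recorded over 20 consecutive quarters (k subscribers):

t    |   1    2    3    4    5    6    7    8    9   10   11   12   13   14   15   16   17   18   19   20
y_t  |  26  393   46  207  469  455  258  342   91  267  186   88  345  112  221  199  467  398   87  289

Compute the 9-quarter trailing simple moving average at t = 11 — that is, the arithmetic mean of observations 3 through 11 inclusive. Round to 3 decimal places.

Sum of periods 3–11: 46 + 207 + 469 + 455 + 258 + 342 + 91 + 267 + 186 = 2321
Divide by 9: 2321 / 9 = 257.889

257.889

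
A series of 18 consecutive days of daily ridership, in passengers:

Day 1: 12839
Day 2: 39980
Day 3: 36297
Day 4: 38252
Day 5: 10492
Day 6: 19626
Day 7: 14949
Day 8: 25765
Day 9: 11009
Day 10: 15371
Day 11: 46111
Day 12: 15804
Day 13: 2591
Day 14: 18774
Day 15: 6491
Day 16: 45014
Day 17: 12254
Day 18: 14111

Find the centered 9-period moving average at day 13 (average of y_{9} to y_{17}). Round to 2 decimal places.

19268.78

Sum of periods 9–17: 11009 + 15371 + 46111 + 15804 + 2591 + 18774 + 6491 + 45014 + 12254 = 173419
Divide by 9: 173419 / 9 = 19268.78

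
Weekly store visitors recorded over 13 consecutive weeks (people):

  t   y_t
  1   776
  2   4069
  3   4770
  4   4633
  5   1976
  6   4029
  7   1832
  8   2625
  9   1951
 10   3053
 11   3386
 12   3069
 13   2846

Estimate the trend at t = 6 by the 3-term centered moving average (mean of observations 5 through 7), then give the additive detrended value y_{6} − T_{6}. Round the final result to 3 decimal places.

1416.667

Trend T_6 = (1976 + 4029 + 1832) / 3 = 7837/3 = 2612.33333
Detrended value: 4029 − 2612.33333 = 1416.667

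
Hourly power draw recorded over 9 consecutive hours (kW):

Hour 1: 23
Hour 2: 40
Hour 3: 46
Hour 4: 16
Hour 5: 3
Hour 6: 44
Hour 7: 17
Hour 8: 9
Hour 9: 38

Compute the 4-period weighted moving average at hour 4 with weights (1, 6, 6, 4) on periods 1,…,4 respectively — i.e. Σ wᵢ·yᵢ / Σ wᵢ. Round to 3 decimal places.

Weighted sum: 1·23 + 6·40 + 6·46 + 4·16 = 23 + 240 + 276 + 64 = 603
Weight total: 1 + 6 + 6 + 4 = 17
WMA = 603 / 17 = 35.471

35.471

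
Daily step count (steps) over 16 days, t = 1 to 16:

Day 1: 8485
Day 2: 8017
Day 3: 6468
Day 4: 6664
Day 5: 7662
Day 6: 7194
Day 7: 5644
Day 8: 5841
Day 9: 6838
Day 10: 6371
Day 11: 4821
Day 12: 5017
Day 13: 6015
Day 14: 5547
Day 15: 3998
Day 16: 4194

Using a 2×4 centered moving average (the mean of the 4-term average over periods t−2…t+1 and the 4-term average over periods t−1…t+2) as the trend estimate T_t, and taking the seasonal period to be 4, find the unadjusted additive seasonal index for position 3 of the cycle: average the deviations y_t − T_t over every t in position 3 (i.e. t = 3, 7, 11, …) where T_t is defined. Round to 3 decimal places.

Season position 3 occurs at t = 3, 7, 11 (where T_t is defined).
t=3: T_3 = 7305.62500; y_3 − T_3 = 6468 − 7305.62500 = -837.62500
t=7: T_7 = 6482.25000; y_7 − T_7 = 5644 − 6482.25000 = -838.25000
t=11: T_11 = 5658.87500; y_11 − T_11 = 4821 − 5658.87500 = -837.87500
Mean deviation: (-837.62500 + -838.25000 + -837.87500) / 3 = -837.917

-837.917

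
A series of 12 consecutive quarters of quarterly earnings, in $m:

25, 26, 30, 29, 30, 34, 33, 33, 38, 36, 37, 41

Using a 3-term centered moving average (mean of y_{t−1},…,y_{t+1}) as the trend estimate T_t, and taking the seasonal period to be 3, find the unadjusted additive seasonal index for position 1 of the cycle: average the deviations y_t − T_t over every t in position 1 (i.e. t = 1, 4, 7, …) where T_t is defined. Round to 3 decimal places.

-0.667

Season position 1 occurs at t = 4, 7, 10 (where T_t is defined).
t=4: T_4 = 29.66667; y_4 − T_4 = 29 − 29.66667 = -0.66667
t=7: T_7 = 33.33333; y_7 − T_7 = 33 − 33.33333 = -0.33333
t=10: T_10 = 37.00000; y_10 − T_10 = 36 − 37.00000 = -1.00000
Mean deviation: (-0.66667 + -0.33333 + -1.00000) / 3 = -0.667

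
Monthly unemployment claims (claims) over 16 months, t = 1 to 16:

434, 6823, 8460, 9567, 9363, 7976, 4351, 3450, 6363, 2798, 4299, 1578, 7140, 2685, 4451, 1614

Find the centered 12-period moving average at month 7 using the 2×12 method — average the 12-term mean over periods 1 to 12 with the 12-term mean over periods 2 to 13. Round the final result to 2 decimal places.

Sum over 1–12: 434 + 6823 + 8460 + 9567 + 9363 + 7976 + 4351 + 3450 + 6363 + 2798 + 4299 + 1578 = 65462
Sum over 2–13: 6823 + 8460 + 9567 + 9363 + 7976 + 4351 + 3450 + 6363 + 2798 + 4299 + 1578 + 7140 = 72168
CMA at t=7 = (65462 + 72168) / (2·12) = 137630 / 24 = 5734.58

5734.58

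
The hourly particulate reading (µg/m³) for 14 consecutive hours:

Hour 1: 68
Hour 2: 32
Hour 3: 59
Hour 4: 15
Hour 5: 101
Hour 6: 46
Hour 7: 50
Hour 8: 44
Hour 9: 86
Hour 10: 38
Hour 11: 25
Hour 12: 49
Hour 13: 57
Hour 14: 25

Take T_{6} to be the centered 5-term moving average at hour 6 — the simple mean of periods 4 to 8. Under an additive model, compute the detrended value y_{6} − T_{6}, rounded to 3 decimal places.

-5.200

Trend T_6 = (15 + 101 + 46 + 50 + 44) / 5 = 256/5 = 51.20000
Detrended value: 46 − 51.20000 = -5.200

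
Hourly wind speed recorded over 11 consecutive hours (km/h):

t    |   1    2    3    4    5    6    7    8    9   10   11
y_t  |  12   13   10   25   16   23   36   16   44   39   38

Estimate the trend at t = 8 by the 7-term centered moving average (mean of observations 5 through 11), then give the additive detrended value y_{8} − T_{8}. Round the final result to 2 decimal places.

-14.29

Trend T_8 = (16 + 23 + 36 + 16 + 44 + 39 + 38) / 7 = 212/7 = 30.2857
Detrended value: 16 − 30.2857 = -14.29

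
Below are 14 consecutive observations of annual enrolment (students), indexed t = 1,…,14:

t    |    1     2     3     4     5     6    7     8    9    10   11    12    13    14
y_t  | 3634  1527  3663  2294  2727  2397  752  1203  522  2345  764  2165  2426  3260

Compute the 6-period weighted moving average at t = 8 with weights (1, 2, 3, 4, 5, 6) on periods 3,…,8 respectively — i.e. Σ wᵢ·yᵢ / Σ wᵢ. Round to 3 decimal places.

Weighted sum: 1·3663 + 2·2294 + 3·2727 + 4·2397 + 5·752 + 6·1203 = 3663 + 4588 + 8181 + 9588 + 3760 + 7218 = 36998
Weight total: 1 + 2 + 3 + 4 + 5 + 6 = 21
WMA = 36998 / 21 = 1761.810

1761.810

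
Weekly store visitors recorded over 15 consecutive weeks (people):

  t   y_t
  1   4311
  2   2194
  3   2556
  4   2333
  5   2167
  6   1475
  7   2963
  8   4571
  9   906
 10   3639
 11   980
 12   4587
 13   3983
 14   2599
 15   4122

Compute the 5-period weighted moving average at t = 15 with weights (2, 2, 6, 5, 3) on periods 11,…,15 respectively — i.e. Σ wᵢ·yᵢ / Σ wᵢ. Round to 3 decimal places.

Weighted sum: 2·980 + 2·4587 + 6·3983 + 5·2599 + 3·4122 = 1960 + 9174 + 23898 + 12995 + 12366 = 60393
Weight total: 2 + 2 + 6 + 5 + 3 = 18
WMA = 60393 / 18 = 3355.167

3355.167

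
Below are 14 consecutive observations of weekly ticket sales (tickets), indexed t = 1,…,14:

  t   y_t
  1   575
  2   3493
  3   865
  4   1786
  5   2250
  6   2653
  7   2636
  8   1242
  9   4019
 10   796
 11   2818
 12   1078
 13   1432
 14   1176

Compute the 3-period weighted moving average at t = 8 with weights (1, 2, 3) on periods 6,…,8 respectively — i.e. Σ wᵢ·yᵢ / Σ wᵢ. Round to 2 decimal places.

1941.83

Weighted sum: 1·2653 + 2·2636 + 3·1242 = 2653 + 5272 + 3726 = 11651
Weight total: 1 + 2 + 3 = 6
WMA = 11651 / 6 = 1941.83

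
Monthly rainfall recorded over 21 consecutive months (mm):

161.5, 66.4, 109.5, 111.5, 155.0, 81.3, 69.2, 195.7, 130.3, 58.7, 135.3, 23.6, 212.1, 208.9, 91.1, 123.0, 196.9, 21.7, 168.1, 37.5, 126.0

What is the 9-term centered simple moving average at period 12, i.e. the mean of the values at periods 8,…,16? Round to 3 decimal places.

130.967

Sum of periods 8–16: 195.7 + 130.3 + 58.7 + 135.3 + 23.6 + 212.1 + 208.9 + 91.1 + 123.0 = 1178.7
Divide by 9: 1178.7 / 9 = 130.967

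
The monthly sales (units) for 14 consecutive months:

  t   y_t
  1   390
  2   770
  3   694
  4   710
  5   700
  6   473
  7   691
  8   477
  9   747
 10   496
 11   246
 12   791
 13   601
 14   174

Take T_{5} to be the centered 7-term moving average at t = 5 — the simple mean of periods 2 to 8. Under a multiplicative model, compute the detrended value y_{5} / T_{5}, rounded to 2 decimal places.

Trend T_5 = (770 + 694 + 710 + 700 + 473 + 691 + 477) / 7 = 4515/7 = 645.0000
Ratio to trend: 700 / 645.0000 = 1.09

1.09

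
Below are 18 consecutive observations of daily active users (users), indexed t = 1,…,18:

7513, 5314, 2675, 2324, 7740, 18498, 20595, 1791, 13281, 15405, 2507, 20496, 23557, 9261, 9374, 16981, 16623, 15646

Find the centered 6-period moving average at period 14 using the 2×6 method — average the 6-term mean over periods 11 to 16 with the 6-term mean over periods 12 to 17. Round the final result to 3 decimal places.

Sum over 11–16: 2507 + 20496 + 23557 + 9261 + 9374 + 16981 = 82176
Sum over 12–17: 20496 + 23557 + 9261 + 9374 + 16981 + 16623 = 96292
CMA at t=14 = (82176 + 96292) / (2·6) = 178468 / 12 = 14872.333

14872.333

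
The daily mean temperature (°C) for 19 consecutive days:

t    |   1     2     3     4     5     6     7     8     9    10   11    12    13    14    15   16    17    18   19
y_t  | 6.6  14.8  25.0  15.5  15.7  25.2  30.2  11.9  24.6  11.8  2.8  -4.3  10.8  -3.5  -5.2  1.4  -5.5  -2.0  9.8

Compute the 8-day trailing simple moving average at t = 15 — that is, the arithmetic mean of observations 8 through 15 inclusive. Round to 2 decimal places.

Sum of periods 8–15: 11.9 + 24.6 + 11.8 + 2.8 + (-4.3) + 10.8 + (-3.5) + (-5.2) = 48.9
Divide by 8: 48.9 / 8 = 6.11

6.11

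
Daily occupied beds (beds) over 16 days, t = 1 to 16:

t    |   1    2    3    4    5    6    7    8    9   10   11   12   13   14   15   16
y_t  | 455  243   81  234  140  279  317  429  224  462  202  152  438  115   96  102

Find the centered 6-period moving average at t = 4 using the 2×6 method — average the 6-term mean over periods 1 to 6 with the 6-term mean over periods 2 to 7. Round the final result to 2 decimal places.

Sum over 1–6: 455 + 243 + 81 + 234 + 140 + 279 = 1432
Sum over 2–7: 243 + 81 + 234 + 140 + 279 + 317 = 1294
CMA at t=4 = (1432 + 1294) / (2·6) = 2726 / 12 = 227.17

227.17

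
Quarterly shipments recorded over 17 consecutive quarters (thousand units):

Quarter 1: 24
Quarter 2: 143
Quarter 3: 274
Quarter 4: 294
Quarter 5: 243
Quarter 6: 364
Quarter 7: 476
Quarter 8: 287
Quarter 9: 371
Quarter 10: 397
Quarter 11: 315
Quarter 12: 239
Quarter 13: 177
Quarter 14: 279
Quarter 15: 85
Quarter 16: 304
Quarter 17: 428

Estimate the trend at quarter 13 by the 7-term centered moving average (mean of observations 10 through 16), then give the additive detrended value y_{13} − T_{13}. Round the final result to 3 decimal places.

-79.571

Trend T_13 = (397 + 315 + 239 + 177 + 279 + 85 + 304) / 7 = 1796/7 = 256.57143
Detrended value: 177 − 256.57143 = -79.571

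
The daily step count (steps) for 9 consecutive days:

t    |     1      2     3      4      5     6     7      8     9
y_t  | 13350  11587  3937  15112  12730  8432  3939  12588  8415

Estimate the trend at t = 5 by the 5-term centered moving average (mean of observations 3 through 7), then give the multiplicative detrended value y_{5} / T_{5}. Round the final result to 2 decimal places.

1.44

Trend T_5 = (3937 + 15112 + 12730 + 8432 + 3939) / 5 = 44150/5 = 8830.0000
Ratio to trend: 12730 / 8830.0000 = 1.44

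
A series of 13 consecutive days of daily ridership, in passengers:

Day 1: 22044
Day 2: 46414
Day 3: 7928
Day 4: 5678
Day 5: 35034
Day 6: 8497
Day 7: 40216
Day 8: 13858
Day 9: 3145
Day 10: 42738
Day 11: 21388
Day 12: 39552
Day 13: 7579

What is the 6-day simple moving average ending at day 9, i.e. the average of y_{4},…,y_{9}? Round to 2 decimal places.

Sum of periods 4–9: 5678 + 35034 + 8497 + 40216 + 13858 + 3145 = 106428
Divide by 6: 106428 / 6 = 17738.00

17738.00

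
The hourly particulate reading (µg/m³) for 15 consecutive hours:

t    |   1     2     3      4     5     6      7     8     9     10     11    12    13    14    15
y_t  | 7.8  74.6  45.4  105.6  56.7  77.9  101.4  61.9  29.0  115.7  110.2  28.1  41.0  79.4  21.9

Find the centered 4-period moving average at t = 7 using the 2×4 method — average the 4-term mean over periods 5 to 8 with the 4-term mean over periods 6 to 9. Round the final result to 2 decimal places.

Sum over 5–8: 56.7 + 77.9 + 101.4 + 61.9 = 297.9
Sum over 6–9: 77.9 + 101.4 + 61.9 + 29.0 = 270.2
CMA at t=7 = (297.9 + 270.2) / (2·4) = 568.1 / 8 = 71.01

71.01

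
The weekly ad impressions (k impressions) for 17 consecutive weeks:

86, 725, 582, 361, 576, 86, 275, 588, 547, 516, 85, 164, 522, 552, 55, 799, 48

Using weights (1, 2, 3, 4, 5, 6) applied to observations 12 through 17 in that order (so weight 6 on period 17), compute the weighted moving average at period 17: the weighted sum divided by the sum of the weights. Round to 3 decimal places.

Weighted sum: 1·164 + 2·522 + 3·552 + 4·55 + 5·799 + 6·48 = 164 + 1044 + 1656 + 220 + 3995 + 288 = 7367
Weight total: 1 + 2 + 3 + 4 + 5 + 6 = 21
WMA = 7367 / 21 = 350.810

350.810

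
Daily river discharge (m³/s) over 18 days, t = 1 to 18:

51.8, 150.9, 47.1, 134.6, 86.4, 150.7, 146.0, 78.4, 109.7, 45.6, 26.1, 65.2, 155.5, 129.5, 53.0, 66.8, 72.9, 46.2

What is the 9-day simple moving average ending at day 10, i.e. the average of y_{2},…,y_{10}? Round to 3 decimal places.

Sum of periods 2–10: 150.9 + 47.1 + 134.6 + 86.4 + 150.7 + 146.0 + 78.4 + 109.7 + 45.6 = 949.4
Divide by 9: 949.4 / 9 = 105.489

105.489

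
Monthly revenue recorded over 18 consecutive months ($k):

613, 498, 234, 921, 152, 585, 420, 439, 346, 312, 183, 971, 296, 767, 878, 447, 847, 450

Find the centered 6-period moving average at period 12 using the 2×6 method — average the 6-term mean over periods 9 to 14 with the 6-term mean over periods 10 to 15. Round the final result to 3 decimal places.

Sum over 9–14: 346 + 312 + 183 + 971 + 296 + 767 = 2875
Sum over 10–15: 312 + 183 + 971 + 296 + 767 + 878 = 3407
CMA at t=12 = (2875 + 3407) / (2·6) = 6282 / 12 = 523.500

523.500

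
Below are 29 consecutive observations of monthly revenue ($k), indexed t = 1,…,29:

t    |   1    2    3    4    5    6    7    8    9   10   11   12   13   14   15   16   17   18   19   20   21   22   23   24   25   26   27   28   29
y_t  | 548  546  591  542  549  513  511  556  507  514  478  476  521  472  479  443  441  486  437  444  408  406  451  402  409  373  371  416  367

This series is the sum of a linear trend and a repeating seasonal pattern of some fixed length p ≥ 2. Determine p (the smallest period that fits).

First differences y_{t+1} − y_t: -2, 45, -49, 7, -36, -2, 45, -49, 7, -36, -2, 45, …
The difference pattern repeats every 5 terms and not for any smaller step, so p = 5.

5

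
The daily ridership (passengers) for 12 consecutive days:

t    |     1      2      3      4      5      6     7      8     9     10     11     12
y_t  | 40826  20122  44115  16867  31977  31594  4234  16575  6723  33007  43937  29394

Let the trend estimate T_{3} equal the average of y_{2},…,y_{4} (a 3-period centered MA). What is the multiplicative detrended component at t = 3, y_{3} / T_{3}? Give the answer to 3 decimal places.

Trend T_3 = (20122 + 44115 + 16867) / 3 = 81104/3 = 27034.66667
Ratio to trend: 44115 / 27034.66667 = 1.632

1.632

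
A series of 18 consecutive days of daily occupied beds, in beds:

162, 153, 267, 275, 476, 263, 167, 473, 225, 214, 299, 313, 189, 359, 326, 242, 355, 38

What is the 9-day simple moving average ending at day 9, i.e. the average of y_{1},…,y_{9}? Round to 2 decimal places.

273.44

Sum of periods 1–9: 162 + 153 + 267 + 275 + 476 + 263 + 167 + 473 + 225 = 2461
Divide by 9: 2461 / 9 = 273.44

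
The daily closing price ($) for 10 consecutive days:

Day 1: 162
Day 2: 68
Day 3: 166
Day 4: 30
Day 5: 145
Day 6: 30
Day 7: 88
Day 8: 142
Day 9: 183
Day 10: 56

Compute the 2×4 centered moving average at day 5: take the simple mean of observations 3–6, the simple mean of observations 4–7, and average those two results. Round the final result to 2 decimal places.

Sum over 3–6: 166 + 30 + 145 + 30 = 371
Sum over 4–7: 30 + 145 + 30 + 88 = 293
CMA at t=5 = (371 + 293) / (2·4) = 664 / 8 = 83.00

83.00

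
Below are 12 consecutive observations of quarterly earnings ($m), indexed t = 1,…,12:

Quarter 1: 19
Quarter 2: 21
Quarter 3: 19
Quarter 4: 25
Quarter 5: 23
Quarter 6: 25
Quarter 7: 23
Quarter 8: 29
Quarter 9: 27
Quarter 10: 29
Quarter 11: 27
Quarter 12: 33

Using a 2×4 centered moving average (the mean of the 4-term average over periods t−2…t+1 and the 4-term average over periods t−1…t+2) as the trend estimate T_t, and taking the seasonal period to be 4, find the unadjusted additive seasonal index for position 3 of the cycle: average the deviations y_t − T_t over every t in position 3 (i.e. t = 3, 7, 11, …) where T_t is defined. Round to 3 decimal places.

-2.500

Season position 3 occurs at t = 3, 7 (where T_t is defined).
t=3: T_3 = 21.50000; y_3 − T_3 = 19 − 21.50000 = -2.50000
t=7: T_7 = 25.50000; y_7 − T_7 = 23 − 25.50000 = -2.50000
Mean deviation: (-2.50000 + -2.50000) / 2 = -2.500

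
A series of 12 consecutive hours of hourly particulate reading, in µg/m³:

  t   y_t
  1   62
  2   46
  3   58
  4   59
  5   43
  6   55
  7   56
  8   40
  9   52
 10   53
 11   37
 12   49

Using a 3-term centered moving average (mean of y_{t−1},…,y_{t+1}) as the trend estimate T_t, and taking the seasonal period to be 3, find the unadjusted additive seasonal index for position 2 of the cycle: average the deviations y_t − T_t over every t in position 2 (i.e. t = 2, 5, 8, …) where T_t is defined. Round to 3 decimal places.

-9.333

Season position 2 occurs at t = 2, 5, 8, 11 (where T_t is defined).
t=2: T_2 = 55.33333; y_2 − T_2 = 46 − 55.33333 = -9.33333
t=5: T_5 = 52.33333; y_5 − T_5 = 43 − 52.33333 = -9.33333
t=8: T_8 = 49.33333; y_8 − T_8 = 40 − 49.33333 = -9.33333
t=11: T_11 = 46.33333; y_11 − T_11 = 37 − 46.33333 = -9.33333
Mean deviation: (-9.33333 + -9.33333 + -9.33333 + -9.33333) / 4 = -9.333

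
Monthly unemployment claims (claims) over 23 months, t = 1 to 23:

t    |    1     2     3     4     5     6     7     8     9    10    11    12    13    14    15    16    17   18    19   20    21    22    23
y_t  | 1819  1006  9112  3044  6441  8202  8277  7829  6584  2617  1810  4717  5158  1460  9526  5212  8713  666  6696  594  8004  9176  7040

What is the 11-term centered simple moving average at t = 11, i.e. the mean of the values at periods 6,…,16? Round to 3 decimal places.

5581.091

Sum of periods 6–16: 8202 + 8277 + 7829 + 6584 + 2617 + 1810 + 4717 + 5158 + 1460 + 9526 + 5212 = 61392
Divide by 11: 61392 / 11 = 5581.091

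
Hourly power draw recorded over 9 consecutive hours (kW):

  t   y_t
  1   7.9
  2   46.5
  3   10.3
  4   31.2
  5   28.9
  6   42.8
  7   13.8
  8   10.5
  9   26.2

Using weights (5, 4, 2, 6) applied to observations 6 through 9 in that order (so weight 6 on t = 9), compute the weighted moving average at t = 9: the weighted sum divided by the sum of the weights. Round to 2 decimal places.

Weighted sum: 5·42.8 + 4·13.8 + 2·10.5 + 6·26.2 = 214.0 + 55.2 + 21.0 + 157.2 = 447.4
Weight total: 5 + 4 + 2 + 6 = 17
WMA = 447.4 / 17 = 26.32

26.32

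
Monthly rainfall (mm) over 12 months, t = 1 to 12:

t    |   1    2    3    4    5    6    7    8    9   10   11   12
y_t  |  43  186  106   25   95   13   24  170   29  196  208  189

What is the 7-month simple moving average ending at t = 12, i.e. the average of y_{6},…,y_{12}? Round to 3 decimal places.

Sum of periods 6–12: 13 + 24 + 170 + 29 + 196 + 208 + 189 = 829
Divide by 7: 829 / 7 = 118.429

118.429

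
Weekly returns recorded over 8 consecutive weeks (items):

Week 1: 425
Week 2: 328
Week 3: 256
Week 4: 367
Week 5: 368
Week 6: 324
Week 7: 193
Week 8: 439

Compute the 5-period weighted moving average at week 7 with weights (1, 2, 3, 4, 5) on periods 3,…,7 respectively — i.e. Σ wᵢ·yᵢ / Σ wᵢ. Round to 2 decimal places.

290.33

Weighted sum: 1·256 + 2·367 + 3·368 + 4·324 + 5·193 = 256 + 734 + 1104 + 1296 + 965 = 4355
Weight total: 1 + 2 + 3 + 4 + 5 = 15
WMA = 4355 / 15 = 290.33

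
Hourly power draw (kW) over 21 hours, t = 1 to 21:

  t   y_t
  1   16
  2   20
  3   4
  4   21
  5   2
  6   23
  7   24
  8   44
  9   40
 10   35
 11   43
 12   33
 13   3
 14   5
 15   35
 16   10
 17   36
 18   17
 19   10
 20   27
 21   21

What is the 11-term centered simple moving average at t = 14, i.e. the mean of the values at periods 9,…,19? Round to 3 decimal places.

24.273

Sum of periods 9–19: 40 + 35 + 43 + 33 + 3 + 5 + 35 + 10 + 36 + 17 + 10 = 267
Divide by 11: 267 / 11 = 24.273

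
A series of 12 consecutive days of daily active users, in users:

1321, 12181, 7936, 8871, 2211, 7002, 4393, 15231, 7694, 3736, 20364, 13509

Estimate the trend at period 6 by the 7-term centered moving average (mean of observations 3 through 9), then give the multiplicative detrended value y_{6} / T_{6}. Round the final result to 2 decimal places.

Trend T_6 = (7936 + 8871 + 2211 + 7002 + 4393 + 15231 + 7694) / 7 = 53338/7 = 7619.7143
Ratio to trend: 7002 / 7619.7143 = 0.92

0.92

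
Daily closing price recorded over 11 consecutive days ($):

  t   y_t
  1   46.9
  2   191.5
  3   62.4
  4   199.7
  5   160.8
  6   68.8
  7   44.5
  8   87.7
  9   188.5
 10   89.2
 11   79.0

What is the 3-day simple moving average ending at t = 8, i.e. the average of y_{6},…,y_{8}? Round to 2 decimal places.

Sum of periods 6–8: 68.8 + 44.5 + 87.7 = 201.0
Divide by 3: 201.0 / 3 = 67.00

67.00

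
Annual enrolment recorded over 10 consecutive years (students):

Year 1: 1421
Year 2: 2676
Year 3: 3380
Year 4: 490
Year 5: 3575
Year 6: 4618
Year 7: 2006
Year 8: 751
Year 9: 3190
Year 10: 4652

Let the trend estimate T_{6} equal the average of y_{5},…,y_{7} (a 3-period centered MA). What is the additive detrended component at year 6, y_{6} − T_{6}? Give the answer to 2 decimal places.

Trend T_6 = (3575 + 4618 + 2006) / 3 = 10199/3 = 3399.6667
Detrended value: 4618 − 3399.6667 = 1218.33

1218.33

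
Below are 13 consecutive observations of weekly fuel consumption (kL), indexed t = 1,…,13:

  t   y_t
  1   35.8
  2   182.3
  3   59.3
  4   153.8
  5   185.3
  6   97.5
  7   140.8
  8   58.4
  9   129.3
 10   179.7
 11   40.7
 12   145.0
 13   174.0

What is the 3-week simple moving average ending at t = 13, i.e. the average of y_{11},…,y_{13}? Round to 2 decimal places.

119.90

Sum of periods 11–13: 40.7 + 145.0 + 174.0 = 359.7
Divide by 3: 359.7 / 3 = 119.90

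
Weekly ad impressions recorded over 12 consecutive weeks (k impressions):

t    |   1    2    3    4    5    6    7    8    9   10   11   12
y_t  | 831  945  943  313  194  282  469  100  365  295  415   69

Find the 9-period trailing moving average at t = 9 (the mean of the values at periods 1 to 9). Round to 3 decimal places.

Sum of periods 1–9: 831 + 945 + 943 + 313 + 194 + 282 + 469 + 100 + 365 = 4442
Divide by 9: 4442 / 9 = 493.556

493.556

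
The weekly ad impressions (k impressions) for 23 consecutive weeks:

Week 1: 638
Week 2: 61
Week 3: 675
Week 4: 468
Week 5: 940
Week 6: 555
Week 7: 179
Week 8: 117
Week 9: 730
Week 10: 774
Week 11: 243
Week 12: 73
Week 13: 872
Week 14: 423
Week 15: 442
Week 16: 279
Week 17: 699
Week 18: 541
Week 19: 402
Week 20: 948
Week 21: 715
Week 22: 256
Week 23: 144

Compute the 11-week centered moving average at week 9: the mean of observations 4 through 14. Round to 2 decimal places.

Sum of periods 4–14: 468 + 940 + 555 + 179 + 117 + 730 + 774 + 243 + 73 + 872 + 423 = 5374
Divide by 11: 5374 / 11 = 488.55

488.55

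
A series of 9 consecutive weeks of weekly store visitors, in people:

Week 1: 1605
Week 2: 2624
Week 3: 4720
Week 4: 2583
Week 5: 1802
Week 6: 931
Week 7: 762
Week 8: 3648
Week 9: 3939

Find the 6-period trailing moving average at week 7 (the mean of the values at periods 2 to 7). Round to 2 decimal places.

Sum of periods 2–7: 2624 + 4720 + 2583 + 1802 + 931 + 762 = 13422
Divide by 6: 13422 / 6 = 2237.00

2237.00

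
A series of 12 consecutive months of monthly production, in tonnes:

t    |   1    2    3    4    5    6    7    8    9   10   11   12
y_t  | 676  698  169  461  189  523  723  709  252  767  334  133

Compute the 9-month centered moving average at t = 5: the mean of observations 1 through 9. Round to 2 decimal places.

Sum of periods 1–9: 676 + 698 + 169 + 461 + 189 + 523 + 723 + 709 + 252 = 4400
Divide by 9: 4400 / 9 = 488.89

488.89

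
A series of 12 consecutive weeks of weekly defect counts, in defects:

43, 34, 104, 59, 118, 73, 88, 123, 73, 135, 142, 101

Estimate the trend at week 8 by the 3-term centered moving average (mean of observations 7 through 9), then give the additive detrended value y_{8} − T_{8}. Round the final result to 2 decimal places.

Trend T_8 = (88 + 123 + 73) / 3 = 284/3 = 94.6667
Detrended value: 123 − 94.6667 = 28.33

28.33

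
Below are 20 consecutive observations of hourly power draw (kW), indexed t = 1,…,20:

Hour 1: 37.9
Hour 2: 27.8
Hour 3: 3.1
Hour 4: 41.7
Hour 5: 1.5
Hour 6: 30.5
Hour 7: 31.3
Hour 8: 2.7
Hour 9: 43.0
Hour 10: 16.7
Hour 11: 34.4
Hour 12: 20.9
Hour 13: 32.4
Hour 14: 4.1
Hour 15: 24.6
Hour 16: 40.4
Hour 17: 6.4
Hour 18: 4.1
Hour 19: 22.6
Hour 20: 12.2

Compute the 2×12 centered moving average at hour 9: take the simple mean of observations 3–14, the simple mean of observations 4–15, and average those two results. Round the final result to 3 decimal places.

22.754

Sum over 3–14: 3.1 + 41.7 + 1.5 + 30.5 + 31.3 + 2.7 + 43.0 + 16.7 + 34.4 + 20.9 + 32.4 + 4.1 = 262.3
Sum over 4–15: 41.7 + 1.5 + 30.5 + 31.3 + 2.7 + 43.0 + 16.7 + 34.4 + 20.9 + 32.4 + 4.1 + 24.6 = 283.8
CMA at t=9 = (262.3 + 283.8) / (2·12) = 546.1 / 24 = 22.754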